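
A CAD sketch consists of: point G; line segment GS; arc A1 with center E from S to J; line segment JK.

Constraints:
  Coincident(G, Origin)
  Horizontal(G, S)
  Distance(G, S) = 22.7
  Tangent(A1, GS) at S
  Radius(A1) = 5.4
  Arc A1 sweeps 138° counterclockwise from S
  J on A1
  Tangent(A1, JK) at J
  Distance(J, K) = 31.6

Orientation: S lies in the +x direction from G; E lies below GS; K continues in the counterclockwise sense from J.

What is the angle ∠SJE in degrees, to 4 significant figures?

21.00°

G is at the origin; G and S share the same y with |GS| = 22.7 and S on the +x side, so S = (22.70, 0.000). Tangency of A1 to GS means the radius ES is perpendicular to GS, so E = S + (0, -5.4) = (22.70, -5.400). On A1, S sits at bearing 90° from E; a 138° counterclockwise sweep puts J at bearing 228°, so J = E + 5.4·(cos 228°, sin 228°) = (19.09, -9.413). Then cos ∠SJE = JS·JE / (|JS||JE|), giving 21.00°.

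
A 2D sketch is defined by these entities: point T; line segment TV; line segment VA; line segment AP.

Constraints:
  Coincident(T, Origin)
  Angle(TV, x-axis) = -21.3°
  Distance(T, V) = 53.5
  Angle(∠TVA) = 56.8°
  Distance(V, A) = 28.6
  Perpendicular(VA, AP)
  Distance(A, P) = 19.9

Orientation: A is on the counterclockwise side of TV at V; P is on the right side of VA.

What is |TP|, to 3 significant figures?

64.7

∠TVA = 56.8°, so VA runs at -21.3° + (180° − 56.8°) = 102° from the x-axis; with |VA| = 28.6, A = V + 28.6·(cos 102°, sin 102°) = (43.9, 8.55). VA is perpendicular to AP; with |AP| = 19.9 on the right of VA, P = A + 19.9·(0.979, 0.206) = (63.4, 12.7). Then |TP| = |P − T| = 64.7.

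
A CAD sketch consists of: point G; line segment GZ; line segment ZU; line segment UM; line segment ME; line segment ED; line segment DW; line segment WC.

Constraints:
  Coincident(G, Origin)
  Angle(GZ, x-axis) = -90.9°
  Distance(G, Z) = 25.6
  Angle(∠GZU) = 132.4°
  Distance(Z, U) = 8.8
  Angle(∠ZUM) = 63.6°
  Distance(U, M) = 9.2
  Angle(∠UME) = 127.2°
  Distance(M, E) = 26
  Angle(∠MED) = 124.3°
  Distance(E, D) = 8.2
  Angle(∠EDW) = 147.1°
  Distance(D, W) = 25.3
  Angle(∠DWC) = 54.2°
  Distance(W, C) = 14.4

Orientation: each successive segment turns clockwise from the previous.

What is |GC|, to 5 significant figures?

30.582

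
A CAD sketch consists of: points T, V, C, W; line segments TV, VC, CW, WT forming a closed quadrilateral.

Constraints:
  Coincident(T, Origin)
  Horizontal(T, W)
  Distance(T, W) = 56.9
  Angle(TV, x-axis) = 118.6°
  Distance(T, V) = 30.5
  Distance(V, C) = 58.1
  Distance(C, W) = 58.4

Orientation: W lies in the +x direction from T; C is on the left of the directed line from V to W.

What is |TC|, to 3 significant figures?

65.7

Checks: T = (0.00, 0.00) ✓; |VC| = 58.10 ✓; |CW| = 58.40 ✓.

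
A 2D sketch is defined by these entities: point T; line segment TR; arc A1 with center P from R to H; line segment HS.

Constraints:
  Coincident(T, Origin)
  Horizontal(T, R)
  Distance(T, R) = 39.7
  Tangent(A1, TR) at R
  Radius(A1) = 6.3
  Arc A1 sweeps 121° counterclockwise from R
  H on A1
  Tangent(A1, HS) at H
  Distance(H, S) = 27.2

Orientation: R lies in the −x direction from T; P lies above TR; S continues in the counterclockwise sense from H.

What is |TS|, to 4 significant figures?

58.43

T is at the origin; T and R share the same y with |TR| = 39.7 and R on the −x side, so R = (-39.70, 0.000). Tangency of A1 to TR means the radius PR is perpendicular to TR, so P = R + (0, 6.3) = (-39.70, 6.300). On A1, R sits at bearing -90° from P; a 121° counterclockwise sweep puts H at bearing 31°, so H = P + 6.3·(cos 31°, sin 31°) = (-34.30, 9.545). A1 meets HS tangentially, so PH is at right angles to HS, so HS runs along (−sin 31°, cos 31°); with |HS| = 27.2, S = (-48.31, 32.86). Then |TS| = |S − T| = 58.43.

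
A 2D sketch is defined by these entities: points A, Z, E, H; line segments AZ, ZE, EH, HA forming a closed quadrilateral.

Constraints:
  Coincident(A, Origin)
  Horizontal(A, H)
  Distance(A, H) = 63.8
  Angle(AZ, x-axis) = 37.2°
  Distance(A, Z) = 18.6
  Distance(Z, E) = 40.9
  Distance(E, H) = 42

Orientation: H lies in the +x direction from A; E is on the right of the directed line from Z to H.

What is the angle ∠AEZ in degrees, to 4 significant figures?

26.35°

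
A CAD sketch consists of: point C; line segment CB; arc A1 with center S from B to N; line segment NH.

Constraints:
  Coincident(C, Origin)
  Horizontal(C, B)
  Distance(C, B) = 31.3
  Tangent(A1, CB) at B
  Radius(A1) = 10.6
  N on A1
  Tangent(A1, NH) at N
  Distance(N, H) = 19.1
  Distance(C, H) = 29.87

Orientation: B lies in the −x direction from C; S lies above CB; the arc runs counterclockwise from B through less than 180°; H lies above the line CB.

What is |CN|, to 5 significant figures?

22.449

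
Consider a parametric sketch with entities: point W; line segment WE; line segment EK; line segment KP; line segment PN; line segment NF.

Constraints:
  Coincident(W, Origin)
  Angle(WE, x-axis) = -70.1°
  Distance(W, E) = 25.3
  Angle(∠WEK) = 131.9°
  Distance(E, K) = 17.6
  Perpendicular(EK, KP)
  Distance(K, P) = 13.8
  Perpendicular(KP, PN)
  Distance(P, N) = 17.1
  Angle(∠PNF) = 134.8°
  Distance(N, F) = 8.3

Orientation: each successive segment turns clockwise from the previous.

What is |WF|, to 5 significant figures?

15.894

W is at the origin; WE runs at -70.1° with length 25.3, so E = (8.6116, -23.789). ∠WEK = 131.9° gives EK at -118.20° from the x-axis; with |EK| = 17.6, K = (0.29471, -39.300). The perpendicularity gives KP at right angles to EK, so KP runs at 151.80°; with |KP| = 13.8, P = (-11.867, -32.779). KP ⟂ PN, so PN runs at 61.800°; with |PN| = 17.1, N = (-3.7867, -17.709). ∠PNF = 134.8° gives NF at 16.600° from the x-axis; with |NF| = 8.3, F = (4.1674, -15.338). Then |WF| = |F − W| = 15.894.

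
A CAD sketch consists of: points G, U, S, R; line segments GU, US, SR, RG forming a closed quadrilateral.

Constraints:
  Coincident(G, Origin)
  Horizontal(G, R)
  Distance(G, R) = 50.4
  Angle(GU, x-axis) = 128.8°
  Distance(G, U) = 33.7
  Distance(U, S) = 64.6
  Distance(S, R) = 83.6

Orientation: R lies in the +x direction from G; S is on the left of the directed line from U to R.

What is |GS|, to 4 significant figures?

79.47

Checks: |US| = 64.60 ✓; |SR| = 83.60 ✓.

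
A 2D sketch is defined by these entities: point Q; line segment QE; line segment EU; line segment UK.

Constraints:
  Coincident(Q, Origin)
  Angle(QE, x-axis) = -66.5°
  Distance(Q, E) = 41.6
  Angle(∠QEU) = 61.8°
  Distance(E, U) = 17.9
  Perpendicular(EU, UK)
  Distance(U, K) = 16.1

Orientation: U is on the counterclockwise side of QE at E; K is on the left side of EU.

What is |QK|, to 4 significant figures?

20.64

∠QEU = 61.8°, so EU runs at -66.5° + (180° − 61.8°) = 51.70° from the x-axis; with |EU| = 17.9, U = E + 17.9·(cos 51.70°, sin 51.70°) = (27.68, -24.10). EU ⟂ UK; with |UK| = 16.1 on the left of EU, K = U + 16.1·(-0.7848, 0.6198) = (15.05, -14.12). Then |QK| = |K − Q| = 20.64.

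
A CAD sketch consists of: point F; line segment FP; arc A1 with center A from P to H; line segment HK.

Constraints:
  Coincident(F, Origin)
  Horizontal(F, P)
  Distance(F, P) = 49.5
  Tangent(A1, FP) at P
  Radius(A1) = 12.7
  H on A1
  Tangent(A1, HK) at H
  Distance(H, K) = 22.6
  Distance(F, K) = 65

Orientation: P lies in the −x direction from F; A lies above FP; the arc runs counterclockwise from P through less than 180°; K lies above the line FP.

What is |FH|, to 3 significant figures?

44.1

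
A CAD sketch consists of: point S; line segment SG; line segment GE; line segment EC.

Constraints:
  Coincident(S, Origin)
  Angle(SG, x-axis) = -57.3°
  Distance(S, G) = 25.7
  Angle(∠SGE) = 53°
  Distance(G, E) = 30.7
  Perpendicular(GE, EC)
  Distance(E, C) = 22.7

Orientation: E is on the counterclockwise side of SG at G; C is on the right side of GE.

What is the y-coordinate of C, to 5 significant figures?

-0.70908

S is at the origin; SG runs at -57.3° with length 25.7, so G = 25.7·(cos -57.3°, sin -57.3°) = (13.884, -21.627). ∠SGE = 53.0°, so GE runs at -57.3° + (180° − 53.0°) = 69.700° from the x-axis; with |GE| = 30.7, E = G + 30.7·(cos 69.700°, sin 69.700°) = (24.535, 7.1664). The perpendicularity gives EC at right angles to GE; with |EC| = 22.7 on the right of GE, C = E + 22.7·(0.93789, -0.34694) = (45.825, -0.70908). So C.y = -0.70908.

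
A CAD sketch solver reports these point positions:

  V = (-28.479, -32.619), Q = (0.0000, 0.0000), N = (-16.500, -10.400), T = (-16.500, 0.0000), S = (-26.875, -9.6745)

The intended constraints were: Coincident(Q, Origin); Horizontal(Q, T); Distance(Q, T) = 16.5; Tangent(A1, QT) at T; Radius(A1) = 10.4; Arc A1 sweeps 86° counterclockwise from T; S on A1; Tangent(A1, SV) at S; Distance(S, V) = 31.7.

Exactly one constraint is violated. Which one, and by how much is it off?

Distance(S, V) = 31.7 — off by 8.70.

Q = (0.00, 0.00) ✓; Q.y = 0.00, T.y = 0.00 ✓; |QT| = 16.50 ✓; ∠(NT, TQ) = 90.00° ✓; |NT| = 10.40 ✓; bearing(N→S) − bearing(N→T) = 86.00° ✓; |NS| = 10.40 ✓; ∠(NS, SV) = 90.00° ✓; |SV| = 23.00 ✗.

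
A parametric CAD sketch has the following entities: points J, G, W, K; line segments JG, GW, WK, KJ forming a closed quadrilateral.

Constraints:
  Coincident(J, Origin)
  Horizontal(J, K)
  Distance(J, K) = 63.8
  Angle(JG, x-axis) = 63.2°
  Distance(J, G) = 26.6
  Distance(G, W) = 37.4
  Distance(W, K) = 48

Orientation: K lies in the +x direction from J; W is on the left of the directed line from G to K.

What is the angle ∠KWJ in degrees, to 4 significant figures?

69.83°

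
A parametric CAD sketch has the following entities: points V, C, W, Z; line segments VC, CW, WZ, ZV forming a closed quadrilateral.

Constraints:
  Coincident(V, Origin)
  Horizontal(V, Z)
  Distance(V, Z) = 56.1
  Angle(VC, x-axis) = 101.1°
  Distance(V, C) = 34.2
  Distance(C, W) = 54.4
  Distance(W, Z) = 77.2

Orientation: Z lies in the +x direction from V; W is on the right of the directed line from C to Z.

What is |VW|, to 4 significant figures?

26.94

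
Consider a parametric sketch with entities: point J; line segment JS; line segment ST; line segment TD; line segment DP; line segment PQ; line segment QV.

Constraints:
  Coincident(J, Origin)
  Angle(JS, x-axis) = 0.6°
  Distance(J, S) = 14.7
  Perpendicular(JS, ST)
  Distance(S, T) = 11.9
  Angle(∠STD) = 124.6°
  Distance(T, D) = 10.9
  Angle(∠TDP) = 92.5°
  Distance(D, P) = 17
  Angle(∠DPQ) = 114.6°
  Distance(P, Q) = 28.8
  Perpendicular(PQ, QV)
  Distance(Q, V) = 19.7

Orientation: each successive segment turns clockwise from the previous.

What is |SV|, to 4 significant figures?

16.45

∠DPQ = 114.6° gives PQ at 62.30° from the x-axis; with |PQ| = 28.8, Q = (8.908, 20.92). PQ is perpendicular to QV, so QV runs at -27.70°; with |QV| = 19.7, V = (26.35, 11.76). Then |SV| = |V − S| = 16.45.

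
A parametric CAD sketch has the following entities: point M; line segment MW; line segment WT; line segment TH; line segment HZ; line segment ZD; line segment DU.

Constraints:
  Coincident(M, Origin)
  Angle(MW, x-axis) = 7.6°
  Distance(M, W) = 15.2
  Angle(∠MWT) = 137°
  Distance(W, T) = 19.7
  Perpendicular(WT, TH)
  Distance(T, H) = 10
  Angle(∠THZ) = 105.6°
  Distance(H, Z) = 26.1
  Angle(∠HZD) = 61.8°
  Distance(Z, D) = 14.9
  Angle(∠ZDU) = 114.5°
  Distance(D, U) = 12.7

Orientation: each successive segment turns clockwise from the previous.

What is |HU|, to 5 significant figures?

13.869

M is at the origin; MW runs at 7.6° with length 15.2, so W = (15.066, 2.0103). ∠MWT = 137.0° gives WT at -35.400° from the x-axis; with |WT| = 19.7, T = (31.124, -9.4015). The perpendicularity gives TH at right angles to WT, so TH runs at -125.40°; with |TH| = 10.0, H = (25.332, -17.553). ∠THZ = 105.6° gives HZ at 160.20° from the x-axis; with |HZ| = 26.1, Z = (0.77469, -8.7118). ∠HZD = 61.8° gives ZD at 42.000° from the x-axis; with |ZD| = 14.9, D = (11.848, 1.2583). ∠ZDU = 114.5° gives DU at -23.500° from the x-axis; with |DU| = 12.7, U = (23.494, -3.8058). Then |HU| = |U − H| = 13.869.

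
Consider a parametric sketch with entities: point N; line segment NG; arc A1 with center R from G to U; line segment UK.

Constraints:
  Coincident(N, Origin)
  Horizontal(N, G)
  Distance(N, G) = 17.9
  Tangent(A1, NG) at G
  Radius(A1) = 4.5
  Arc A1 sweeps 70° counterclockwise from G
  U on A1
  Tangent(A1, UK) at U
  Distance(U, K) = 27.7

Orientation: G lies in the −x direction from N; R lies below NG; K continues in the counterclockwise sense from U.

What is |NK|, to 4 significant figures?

42.89

On A1, G sits at bearing 90° from R; a 70° counterclockwise sweep puts U at bearing 160°, so U = R + 4.5·(cos 160°, sin 160°) = (-22.13, -2.961). Since A1 is tangent to UK there, RU ⟂ UK, so UK runs along (−sin 160°, cos 160°); with |UK| = 27.7, K = (-31.60, -28.99). Then |NK| = |K − N| = 42.89.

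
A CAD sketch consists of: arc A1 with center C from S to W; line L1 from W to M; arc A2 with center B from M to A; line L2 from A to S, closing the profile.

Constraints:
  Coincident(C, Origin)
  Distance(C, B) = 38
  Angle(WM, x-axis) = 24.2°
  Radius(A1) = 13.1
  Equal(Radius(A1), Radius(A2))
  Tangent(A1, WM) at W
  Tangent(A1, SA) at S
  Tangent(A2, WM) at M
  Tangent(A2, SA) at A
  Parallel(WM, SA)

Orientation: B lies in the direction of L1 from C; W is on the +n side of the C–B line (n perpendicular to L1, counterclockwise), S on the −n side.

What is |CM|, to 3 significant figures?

40.2

Tangency of A1 to both parallel lines with radius 13.1 puts W and S at C ± 13.1·n: W = (-5.37, 11.9), S = (5.37, -11.9). Equal radii place M and A the same way about B: M = B + 13.1·n = (29.3, 27.5), A = B − 13.1·n = (40.0, 3.63). Then |CM| = |M − C| = 40.2.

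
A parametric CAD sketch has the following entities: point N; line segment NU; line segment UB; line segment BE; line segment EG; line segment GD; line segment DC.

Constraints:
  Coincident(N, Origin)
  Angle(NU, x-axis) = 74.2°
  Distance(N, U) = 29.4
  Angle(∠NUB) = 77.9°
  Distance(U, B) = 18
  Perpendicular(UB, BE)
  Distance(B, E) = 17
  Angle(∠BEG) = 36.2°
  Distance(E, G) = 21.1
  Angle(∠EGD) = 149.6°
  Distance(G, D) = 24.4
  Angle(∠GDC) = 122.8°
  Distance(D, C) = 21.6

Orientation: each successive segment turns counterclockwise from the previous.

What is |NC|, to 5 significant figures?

67.939

N is at the origin; NU runs at 74.2° with length 29.4, so U = (8.0050, 28.289). ∠NUB = 77.9° gives UB at 176.30° from the x-axis; with |UB| = 18.0, B = (-9.9574, 29.451). UB is perpendicular to BE, so BE runs at -93.700°; with |BE| = 17.0, E = (-11.054, 12.486). ∠BEG = 36.2° gives EG at 50.100° from the x-axis; with |EG| = 21.1, G = (2.4801, 28.673). ∠EGD = 149.6° gives GD at 80.500° from the x-axis; with |GD| = 24.4, D = (6.5073, 52.739). ∠GDC = 122.8° gives DC at 137.70° from the x-axis; with |DC| = 21.6, C = (-9.4688, 67.276). Then |NC| = |C − N| = 67.939.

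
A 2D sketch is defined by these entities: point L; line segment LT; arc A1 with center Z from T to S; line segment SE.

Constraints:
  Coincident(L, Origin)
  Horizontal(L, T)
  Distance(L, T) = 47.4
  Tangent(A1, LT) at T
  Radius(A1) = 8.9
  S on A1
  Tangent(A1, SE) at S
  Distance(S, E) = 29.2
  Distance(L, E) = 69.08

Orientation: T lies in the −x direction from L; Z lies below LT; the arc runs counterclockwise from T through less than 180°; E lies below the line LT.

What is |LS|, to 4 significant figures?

56.90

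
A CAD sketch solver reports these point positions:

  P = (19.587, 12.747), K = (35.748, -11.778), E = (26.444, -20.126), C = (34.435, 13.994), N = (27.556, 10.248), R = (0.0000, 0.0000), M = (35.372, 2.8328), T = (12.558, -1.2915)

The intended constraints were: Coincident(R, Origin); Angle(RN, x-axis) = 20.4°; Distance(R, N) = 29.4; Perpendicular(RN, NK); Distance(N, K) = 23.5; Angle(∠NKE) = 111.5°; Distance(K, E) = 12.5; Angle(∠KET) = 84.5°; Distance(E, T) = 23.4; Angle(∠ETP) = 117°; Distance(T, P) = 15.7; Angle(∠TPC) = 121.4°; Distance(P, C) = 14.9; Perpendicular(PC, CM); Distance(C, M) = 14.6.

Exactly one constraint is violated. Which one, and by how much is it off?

Distance(C, M) = 14.6 — off by 3.40.

R = (0.00, 0.00) ✓; RN at 20.40° ✓; |RN| = 29.40 ✓; ∠(RN, NK) = 90.00° ✓; |NK| = 23.50 ✓; ∠NKE = 111.5° ✓; |KE| = 12.50 ✓; ∠KET = 84.50° ✓; |ET| = 23.40 ✓; ∠ETP = 117.0° ✓; |TP| = 15.70 ✓; ∠TPC = 121.4° ✓; |PC| = 14.90 ✓; ∠(PC, CM) = 90.00° ✓; |CM| = 11.20 ✗.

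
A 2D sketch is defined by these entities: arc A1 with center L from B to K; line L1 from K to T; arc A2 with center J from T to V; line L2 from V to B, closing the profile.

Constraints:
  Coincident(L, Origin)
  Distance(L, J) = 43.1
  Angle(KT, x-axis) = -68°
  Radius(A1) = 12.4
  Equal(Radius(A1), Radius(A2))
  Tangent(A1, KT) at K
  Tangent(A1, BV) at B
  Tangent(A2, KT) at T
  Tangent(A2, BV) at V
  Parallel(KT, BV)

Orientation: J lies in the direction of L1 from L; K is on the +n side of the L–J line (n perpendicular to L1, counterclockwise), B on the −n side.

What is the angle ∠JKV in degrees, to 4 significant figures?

13.87°

The slot axis is L1's direction at -68.0°, so u = (cos -68.0°, sin -68.0°) = (0.3746, -0.9272) and n = (−sin -68.0°, cos -68.0°) = (0.9272, 0.3746). L is at the origin and J lies 43.1 along u from L, so J = 43.1·u = (16.15, -39.96). Tangency of A1 to both parallel lines with radius 12.4 puts K and B at L ± 12.4·n: K = (11.50, 4.645), B = (-11.50, -4.645). Equal radii place T and V the same way about J: T = J + 12.4·n = (27.64, -35.32), V = J − 12.4·n = (4.648, -44.61). Then cos ∠JKV = KJ·KV / (|KJ||KV|), giving 13.87°.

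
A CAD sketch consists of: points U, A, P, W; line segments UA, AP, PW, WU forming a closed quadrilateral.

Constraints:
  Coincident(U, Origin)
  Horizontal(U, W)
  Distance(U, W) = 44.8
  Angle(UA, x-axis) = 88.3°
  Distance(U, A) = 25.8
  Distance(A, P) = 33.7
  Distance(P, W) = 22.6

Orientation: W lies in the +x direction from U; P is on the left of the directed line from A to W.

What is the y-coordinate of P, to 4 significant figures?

19.82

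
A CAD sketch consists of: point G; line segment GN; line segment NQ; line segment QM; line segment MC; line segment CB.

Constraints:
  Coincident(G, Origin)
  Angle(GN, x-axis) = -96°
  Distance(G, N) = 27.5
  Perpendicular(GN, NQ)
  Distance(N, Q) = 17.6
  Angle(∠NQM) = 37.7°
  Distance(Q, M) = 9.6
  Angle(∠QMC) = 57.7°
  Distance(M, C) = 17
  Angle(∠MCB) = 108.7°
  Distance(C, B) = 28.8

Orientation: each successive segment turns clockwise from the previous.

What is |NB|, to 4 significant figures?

41.52

G is at the origin; GN runs at -96.0° with length 27.5, so N = (-2.875, -27.35). GN is perpendicular to NQ, so NQ runs at 174.0°; with |NQ| = 17.6, Q = (-20.38, -25.51). ∠NQM = 37.7° gives QM at 31.70° from the x-axis; with |QM| = 9.6, M = (-12.21, -20.47). ∠QMC = 57.7° gives MC at -90.60° from the x-axis; with |MC| = 17.0, C = (-12.39, -37.46). ∠MCB = 108.7° gives CB at -161.9° from the x-axis; with |CB| = 28.8, B = (-39.76, -46.41). Then |NB| = |B − N| = 41.52.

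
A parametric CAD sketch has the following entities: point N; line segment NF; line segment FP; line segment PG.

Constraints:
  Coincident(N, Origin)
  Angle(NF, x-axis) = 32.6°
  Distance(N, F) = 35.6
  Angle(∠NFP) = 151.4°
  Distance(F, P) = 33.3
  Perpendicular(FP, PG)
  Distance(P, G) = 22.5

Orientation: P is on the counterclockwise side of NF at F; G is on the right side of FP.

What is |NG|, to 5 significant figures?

75.704

N is at the origin; NF runs at 32.6° with length 35.6, so F = 35.6·(cos 32.6°, sin 32.6°) = (29.991, 19.180). ∠NFP = 151.4°, so FP runs at 32.6° + (180° − 151.4°) = 61.200° from the x-axis; with |FP| = 33.3, P = F + 33.3·(cos 61.200°, sin 61.200°) = (46.034, 48.361). FP is perpendicular to PG; with |PG| = 22.5 on the right of FP, G = P + 22.5·(0.87631, -0.48175) = (65.751, 37.522). Then |NG| = |G − N| = 75.704.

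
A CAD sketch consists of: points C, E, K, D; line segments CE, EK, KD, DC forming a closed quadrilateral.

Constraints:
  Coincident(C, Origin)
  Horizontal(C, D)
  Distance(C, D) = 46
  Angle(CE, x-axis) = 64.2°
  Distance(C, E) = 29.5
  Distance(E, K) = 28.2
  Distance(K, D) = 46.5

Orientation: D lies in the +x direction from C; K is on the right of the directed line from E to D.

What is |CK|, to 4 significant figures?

1.761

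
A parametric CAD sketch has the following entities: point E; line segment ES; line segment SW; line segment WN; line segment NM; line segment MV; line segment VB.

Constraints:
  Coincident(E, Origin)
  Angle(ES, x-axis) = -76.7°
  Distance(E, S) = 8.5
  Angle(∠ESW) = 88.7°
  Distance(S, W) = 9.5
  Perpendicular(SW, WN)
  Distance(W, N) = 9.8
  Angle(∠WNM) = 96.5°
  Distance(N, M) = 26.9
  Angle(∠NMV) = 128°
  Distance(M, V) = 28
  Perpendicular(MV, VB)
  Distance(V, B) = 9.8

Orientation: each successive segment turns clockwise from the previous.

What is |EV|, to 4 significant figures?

40.21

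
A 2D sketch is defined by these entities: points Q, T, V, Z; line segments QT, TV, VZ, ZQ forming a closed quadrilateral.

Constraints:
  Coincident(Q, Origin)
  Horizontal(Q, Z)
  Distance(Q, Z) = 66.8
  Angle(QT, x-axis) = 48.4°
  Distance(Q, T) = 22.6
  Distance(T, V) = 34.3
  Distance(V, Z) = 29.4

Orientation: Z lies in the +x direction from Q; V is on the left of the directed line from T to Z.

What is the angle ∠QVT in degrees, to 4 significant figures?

14.89°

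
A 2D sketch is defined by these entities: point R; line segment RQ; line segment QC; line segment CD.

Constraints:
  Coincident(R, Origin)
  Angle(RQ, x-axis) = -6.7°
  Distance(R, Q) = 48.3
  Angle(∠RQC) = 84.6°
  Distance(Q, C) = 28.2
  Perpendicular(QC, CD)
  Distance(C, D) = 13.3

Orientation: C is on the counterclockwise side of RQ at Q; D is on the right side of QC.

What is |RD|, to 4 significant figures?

65.79

∠RQC = 84.6°, so QC runs at -6.7° + (180° − 84.6°) = 88.70° from the x-axis; with |QC| = 28.2, C = Q + 28.2·(cos 88.70°, sin 88.70°) = (48.61, 22.56). QC ⟂ CD; with |CD| = 13.3 on the right of QC, D = C + 13.3·(0.9997, -0.02269) = (61.91, 22.26). Then |RD| = |D − R| = 65.79.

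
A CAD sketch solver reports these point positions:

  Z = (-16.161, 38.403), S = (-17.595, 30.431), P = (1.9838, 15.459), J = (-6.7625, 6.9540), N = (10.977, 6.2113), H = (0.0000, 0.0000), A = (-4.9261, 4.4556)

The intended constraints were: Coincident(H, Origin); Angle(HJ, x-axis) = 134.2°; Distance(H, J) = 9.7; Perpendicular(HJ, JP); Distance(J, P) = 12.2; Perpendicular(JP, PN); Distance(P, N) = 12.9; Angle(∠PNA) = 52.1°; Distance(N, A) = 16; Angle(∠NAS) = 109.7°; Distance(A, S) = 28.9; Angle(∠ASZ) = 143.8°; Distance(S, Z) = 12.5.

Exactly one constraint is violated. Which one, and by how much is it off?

Distance(S, Z) = 12.5 — off by 4.40.

H = (0.00, 0.00) ✓; HJ at 134.2° ✓; |HJ| = 9.700 ✓; ∠(HJ, JP) = 90.00° ✓; |JP| = 12.20 ✓; ∠(JP, PN) = 90.00° ✓; |PN| = 12.90 ✓; ∠PNA = 52.10° ✓; |NA| = 16.00 ✓; ∠NAS = 109.7° ✓; |AS| = 28.90 ✓; ∠ASZ = 143.8° ✓; |SZ| = 8.100 ✗.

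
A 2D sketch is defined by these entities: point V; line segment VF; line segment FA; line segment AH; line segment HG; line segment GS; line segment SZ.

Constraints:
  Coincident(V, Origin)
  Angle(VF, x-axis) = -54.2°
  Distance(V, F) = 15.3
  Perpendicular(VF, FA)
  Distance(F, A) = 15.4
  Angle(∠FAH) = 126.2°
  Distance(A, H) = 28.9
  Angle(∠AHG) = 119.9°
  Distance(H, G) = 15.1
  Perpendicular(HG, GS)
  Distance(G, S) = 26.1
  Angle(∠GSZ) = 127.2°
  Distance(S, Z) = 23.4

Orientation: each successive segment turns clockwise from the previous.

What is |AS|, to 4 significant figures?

29.52

V is at the origin; VF runs at -54.2° with length 15.3, so F = (8.950, -12.41). The perpendicularity gives FA at right angles to VF, so FA runs at -144.2°; with |FA| = 15.4, A = (-3.541, -21.42). ∠FAH = 126.2° gives AH at 162.0° from the x-axis; with |AH| = 28.9, H = (-31.03, -12.49). ∠AHG = 119.9° gives HG at 101.9° from the x-axis; with |HG| = 15.1, G = (-34.14, 2.288). HG is perpendicular to GS, so GS runs at 11.90°; with |GS| = 26.1, S = (-8.601, 7.670). Then |AS| = |S − A| = 29.52.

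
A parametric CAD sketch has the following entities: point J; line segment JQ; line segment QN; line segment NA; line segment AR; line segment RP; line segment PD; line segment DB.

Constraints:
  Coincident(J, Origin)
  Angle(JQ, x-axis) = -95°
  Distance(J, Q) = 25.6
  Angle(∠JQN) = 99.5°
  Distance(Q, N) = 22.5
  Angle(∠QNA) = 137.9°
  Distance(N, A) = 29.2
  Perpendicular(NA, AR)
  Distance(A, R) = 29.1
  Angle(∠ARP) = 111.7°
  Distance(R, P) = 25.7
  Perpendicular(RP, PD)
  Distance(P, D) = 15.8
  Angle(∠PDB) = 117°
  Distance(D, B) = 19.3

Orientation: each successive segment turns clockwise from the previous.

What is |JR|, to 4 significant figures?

32.98

J is at the origin; JQ runs at -95.0° with length 25.6, so Q = (-2.231, -25.50). ∠JQN = 99.5° gives QN at -175.5° from the x-axis; with |QN| = 22.5, N = (-24.66, -27.27). ∠QNA = 137.9° gives NA at 142.4° from the x-axis; with |NA| = 29.2, A = (-47.80, -9.452). The perpendicularity gives AR at right angles to NA, so AR runs at 52.40°; with |AR| = 29.1, R = (-30.04, 13.60). Then |JR| = |R − J| = 32.98.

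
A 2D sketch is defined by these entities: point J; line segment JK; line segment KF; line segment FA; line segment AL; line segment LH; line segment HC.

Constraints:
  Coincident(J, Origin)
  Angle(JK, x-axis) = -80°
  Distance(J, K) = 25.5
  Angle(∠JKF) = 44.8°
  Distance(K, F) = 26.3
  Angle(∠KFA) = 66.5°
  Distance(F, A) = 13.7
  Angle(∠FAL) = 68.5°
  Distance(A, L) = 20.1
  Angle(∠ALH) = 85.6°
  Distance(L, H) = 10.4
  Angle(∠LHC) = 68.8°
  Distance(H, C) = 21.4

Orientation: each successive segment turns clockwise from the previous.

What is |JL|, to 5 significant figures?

22.724

J is at the origin; JK runs at -80.0° with length 25.5, so K = (4.4280, -25.113). ∠JKF = 44.8° gives KF at 144.80° from the x-axis; with |KF| = 26.3, F = (-17.063, -9.9524). ∠KFA = 66.5° gives FA at 31.300° from the x-axis; with |FA| = 13.7, A = (-5.3568, -2.8350). ∠FAL = 68.5° gives AL at -80.200° from the x-axis; with |AL| = 20.1, L = (-1.9356, -22.642). Then |JL| = |L − J| = 22.724.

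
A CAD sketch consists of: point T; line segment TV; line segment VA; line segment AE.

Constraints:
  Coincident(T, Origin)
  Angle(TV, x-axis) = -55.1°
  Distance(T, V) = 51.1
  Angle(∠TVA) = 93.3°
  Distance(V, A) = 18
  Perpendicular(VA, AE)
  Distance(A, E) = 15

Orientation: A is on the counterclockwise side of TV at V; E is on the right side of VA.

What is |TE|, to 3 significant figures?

69.3

T is at the origin; TV runs at -55.1° with length 51.1, so V = 51.1·(cos -55.1°, sin -55.1°) = (29.2, -41.9). ∠TVA = 93.3°, so VA runs at -55.1° + (180° − 93.3°) = 31.6° from the x-axis; with |VA| = 18.0, A = V + 18.0·(cos 31.6°, sin 31.6°) = (44.6, -32.5). VA ⟂ AE; with |AE| = 15.0 on the right of VA, E = A + 15.0·(0.524, -0.852) = (52.4, -45.3). Then |TE| = |E − T| = 69.3.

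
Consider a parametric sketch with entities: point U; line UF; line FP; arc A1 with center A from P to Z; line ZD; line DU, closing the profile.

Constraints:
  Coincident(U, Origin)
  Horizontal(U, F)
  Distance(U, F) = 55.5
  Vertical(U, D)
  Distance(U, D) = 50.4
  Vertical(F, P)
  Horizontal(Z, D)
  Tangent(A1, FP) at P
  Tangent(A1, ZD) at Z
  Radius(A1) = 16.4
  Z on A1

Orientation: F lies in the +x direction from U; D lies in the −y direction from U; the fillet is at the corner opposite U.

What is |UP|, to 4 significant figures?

65.09

U is at the origin; UF is horizontal with |UF| = 55.5 and F on the +x side, so F = (55.50, 0.000). UD is vertical with |UD| = 50.4 and D on the −y side, so D = (0.000, -50.40). The virtual corner opposite U is at (55.50, -50.40). A1 meets FP tangentially, so AP is at right angles to FP and the tangent condition forces AZ to be normal to ZD, with radius 16.4, so the center A sits 16.4 in from both sides at A = (39.10, -34.00). That places the tangent points at P = (55.50, -34.00) on FP and Z = (39.10, -50.40) on ZD. Then |UP| = |P − U| = 65.09.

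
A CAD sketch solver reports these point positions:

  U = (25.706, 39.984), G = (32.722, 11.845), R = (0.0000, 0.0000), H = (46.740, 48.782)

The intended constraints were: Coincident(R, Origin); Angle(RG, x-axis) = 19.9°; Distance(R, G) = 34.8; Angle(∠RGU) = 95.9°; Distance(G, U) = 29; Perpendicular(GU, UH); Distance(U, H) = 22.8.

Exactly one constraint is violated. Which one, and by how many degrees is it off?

Perpendicular(GU, UH) — off by 8.70°.

R = (0.00, 0.00) ✓; RG at 19.90° ✓; |RG| = 34.80 ✓; ∠RGU = 95.90° ✓; |GU| = 29.00 ✓; ∠(GU, UH) = 81.30° ✗; |UH| = 22.80 ✓.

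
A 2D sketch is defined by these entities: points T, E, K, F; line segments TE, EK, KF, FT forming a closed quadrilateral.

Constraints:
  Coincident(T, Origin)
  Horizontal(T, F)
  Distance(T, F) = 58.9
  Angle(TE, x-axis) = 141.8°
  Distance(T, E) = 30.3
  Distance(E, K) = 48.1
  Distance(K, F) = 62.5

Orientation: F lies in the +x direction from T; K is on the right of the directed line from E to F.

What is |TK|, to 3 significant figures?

22.7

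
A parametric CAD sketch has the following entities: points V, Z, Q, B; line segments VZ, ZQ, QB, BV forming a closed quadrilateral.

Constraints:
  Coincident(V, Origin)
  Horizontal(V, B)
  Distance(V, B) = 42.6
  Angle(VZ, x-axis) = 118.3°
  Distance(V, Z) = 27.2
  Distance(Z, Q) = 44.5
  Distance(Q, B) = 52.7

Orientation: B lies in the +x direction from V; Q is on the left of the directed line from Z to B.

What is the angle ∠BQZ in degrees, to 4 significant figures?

76.38°

V is at the origin; V and B share the same y with |VB| = 42.6 and B in +x, so B = (42.6, 0). VZ runs at 118.3° with |VZ| = 27.2, so Z = (-12.90, 23.95). Q is determined by |ZQ| = 44.5 and |QB| = 52.7 together: it lies at the intersection of circle(Z, 44.5) and circle(B, 52.7). With |ZB| = 60.44, the foot of the radical line on ZB is 23.63 from Z and the perpendicular offset is √(44.5² − 23.63²) = 37.71. Taking the left-of-ZB solution: Q = (23.74, 49.21).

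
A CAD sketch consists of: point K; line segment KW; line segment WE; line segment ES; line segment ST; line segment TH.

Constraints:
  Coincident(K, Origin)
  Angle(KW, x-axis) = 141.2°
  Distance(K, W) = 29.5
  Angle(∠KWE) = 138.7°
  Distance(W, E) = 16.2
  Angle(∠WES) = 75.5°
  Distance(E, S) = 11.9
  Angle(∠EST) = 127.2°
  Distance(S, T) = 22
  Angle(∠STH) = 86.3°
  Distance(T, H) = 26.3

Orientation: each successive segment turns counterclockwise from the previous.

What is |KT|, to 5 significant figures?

15.097

K is at the origin; KW runs at 141.2° with length 29.5, so W = (-22.990, 18.485). ∠KWE = 138.7° gives WE at -177.50° from the x-axis; with |WE| = 16.2, E = (-39.175, 17.778). ∠WES = 75.5° gives ES at -73.000° from the x-axis; with |ES| = 11.9, S = (-35.696, 6.3982). ∠EST = 127.2° gives ST at -20.200° from the x-axis; with |ST| = 22.0, T = (-15.049, -1.1984). Then |KT| = |T − K| = 15.097.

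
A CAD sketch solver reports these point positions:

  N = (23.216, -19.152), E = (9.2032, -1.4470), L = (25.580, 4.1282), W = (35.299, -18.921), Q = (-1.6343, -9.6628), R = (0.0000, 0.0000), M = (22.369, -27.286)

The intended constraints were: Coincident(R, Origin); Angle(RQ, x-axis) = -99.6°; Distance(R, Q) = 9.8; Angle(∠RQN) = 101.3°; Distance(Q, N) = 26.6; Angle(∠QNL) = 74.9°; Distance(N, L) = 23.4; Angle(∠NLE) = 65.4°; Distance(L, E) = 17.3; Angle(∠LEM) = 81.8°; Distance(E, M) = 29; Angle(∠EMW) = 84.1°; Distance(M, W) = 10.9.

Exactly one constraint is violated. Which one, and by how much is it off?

Distance(M, W) = 10.9 — off by 4.50.

R = (0.00, 0.00) ✓; RQ at -99.60° ✓; |RQ| = 9.800 ✓; ∠RQN = 101.3° ✓; |QN| = 26.60 ✓; ∠QNL = 74.90° ✓; |NL| = 23.40 ✓; ∠NLE = 65.40° ✓; |LE| = 17.30 ✓; ∠LEM = 81.80° ✓; |EM| = 29.00 ✓; ∠EMW = 84.10° ✓; |MW| = 15.40 ✗.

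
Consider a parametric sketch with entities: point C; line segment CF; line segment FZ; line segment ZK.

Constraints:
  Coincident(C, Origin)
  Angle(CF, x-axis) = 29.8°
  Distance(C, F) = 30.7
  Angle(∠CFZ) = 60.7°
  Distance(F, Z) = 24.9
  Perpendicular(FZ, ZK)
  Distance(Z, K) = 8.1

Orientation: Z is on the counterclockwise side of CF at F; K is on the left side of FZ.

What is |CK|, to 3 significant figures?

21.1

C is at the origin; CF runs at 29.8° with length 30.7, so F = 30.7·(cos 29.8°, sin 29.8°) = (26.6, 15.3). ∠CFZ = 60.7°, so FZ runs at 29.8° + (180° − 60.7°) = 149° from the x-axis; with |FZ| = 24.9, Z = F + 24.9·(cos 149°, sin 149°) = (5.27, 28.0). FZ ⟂ ZK; with |ZK| = 8.1 on the left of FZ, K = Z + 8.1·(-0.514, -0.858) = (1.11, 21.1). Then |CK| = |K − C| = 21.1.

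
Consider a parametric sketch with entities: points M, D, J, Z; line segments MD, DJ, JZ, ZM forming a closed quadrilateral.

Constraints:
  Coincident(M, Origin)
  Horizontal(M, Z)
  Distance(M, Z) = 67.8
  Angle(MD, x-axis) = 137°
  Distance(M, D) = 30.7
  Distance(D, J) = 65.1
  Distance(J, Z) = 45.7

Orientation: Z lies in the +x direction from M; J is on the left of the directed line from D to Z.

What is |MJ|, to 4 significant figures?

54.85

M is at the origin; MZ is horizontal with |MZ| = 67.8 and Z in +x, so Z = (67.8, 0). MD runs at 137.0° with |MD| = 30.7, so D = (-22.45, 20.94). J is determined by |DJ| = 65.1 and |JZ| = 45.7 together: it lies at the intersection of circle(D, 65.1) and circle(Z, 45.7). With |DZ| = 92.65, the foot of the radical line on DZ is 57.92 from D and the perpendicular offset is √(65.1² − 57.92²) = 29.71. Taking the left-of-DZ solution: J = (40.69, 36.79).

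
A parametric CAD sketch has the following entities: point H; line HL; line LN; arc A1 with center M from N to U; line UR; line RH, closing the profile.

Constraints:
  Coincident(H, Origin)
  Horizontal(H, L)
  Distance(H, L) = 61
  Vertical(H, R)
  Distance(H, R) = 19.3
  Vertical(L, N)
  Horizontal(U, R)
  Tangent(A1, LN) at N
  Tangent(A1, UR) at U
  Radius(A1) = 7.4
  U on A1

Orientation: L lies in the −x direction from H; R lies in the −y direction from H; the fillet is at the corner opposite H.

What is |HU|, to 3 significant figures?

57.0

H is at the origin; H and L share the same y with |HL| = 61.0 and L on the −x side, so L = (-61.0, 0.00). HR is vertical with |HR| = 19.3 and R on the −y side, so R = (0.00, -19.3). The virtual corner opposite H is at (-61.0, -19.3). Since A1 is tangent to LN there, MN ⟂ LN and tangency of A1 to UR means the radius MU is perpendicular to UR, with radius 7.4, so the center M sits 7.4 in from both sides at M = (-53.6, -11.9). That places the tangent points at N = (-61.0, -11.9) on LN and U = (-53.6, -19.3) on UR. Then |HU| = |U − H| = 57.0.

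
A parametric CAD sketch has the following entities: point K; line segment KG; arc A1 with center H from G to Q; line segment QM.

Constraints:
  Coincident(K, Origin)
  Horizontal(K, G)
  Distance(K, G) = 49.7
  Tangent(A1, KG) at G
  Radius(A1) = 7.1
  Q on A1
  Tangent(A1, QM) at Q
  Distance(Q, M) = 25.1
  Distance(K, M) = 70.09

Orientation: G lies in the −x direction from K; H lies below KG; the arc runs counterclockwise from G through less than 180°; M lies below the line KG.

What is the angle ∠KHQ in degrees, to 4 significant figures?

155.0°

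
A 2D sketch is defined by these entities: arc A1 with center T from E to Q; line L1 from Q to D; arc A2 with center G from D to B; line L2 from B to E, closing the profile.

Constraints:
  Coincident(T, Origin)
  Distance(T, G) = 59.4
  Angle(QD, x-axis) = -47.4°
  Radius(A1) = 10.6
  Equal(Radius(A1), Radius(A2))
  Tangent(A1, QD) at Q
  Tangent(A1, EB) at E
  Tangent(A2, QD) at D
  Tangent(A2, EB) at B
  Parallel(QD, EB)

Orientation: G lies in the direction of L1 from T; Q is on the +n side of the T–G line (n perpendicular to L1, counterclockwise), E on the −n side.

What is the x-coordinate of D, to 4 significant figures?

48.01

Tangency of A1 to both parallel lines with radius 10.6 puts Q and E at T ± 10.6·n: Q = (7.803, 7.175), E = (-7.803, -7.175). Equal radii place D and B the same way about G: D = G + 10.6·n = (48.01, -36.55), B = G − 10.6·n = (32.40, -50.90). So D.x = 48.01.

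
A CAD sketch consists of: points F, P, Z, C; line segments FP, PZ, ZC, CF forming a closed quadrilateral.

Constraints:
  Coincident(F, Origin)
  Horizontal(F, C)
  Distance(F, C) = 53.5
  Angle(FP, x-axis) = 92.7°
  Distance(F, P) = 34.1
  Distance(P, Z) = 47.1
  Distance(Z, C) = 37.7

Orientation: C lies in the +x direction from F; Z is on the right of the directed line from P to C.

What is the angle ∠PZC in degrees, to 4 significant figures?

99.03°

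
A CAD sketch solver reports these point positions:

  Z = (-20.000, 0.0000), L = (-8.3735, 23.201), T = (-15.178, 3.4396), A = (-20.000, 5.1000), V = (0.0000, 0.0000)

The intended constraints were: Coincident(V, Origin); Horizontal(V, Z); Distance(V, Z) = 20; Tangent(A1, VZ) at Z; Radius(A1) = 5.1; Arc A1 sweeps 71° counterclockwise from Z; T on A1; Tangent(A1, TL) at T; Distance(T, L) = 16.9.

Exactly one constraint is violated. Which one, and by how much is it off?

Distance(T, L) = 16.9 — off by 4.00.

V = (0.00, 0.00) ✓; V.y = 0.00, Z.y = 0.00 ✓; |VZ| = 20.00 ✓; ∠(AZ, ZV) = 90.00° ✓; |AZ| = 5.100 ✓; bearing(A→T) − bearing(A→Z) = 71.00° ✓; |AT| = 5.100 ✓; ∠(AT, TL) = 90.00° ✓; |TL| = 20.90 ✗.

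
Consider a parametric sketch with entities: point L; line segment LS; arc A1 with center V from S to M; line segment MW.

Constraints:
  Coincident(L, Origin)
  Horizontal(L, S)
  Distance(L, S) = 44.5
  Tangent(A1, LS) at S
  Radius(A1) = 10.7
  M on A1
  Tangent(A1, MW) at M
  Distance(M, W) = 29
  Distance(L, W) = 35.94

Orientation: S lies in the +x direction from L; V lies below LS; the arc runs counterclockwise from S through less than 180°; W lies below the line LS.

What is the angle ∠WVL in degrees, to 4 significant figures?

51.57°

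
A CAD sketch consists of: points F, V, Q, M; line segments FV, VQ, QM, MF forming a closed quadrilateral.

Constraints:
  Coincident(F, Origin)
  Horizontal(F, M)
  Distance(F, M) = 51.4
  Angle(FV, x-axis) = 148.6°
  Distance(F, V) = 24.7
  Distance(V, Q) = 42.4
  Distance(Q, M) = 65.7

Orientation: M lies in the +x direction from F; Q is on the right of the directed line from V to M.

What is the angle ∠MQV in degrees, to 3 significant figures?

82.8°

F is at the origin; FM is horizontal with |FM| = 51.4 and M in +x, so M = (51.4, 0). FV runs at 148.6° with |FV| = 24.7, so V = (-21.1, 12.9). Q is determined by |VQ| = 42.4 and |QM| = 65.7 together: it lies at the intersection of circle(V, 42.4) and circle(M, 65.7). With |VM| = 73.6, the foot of the radical line on VM is 19.7 from V and the perpendicular offset is √(42.4² − 19.7²) = 37.5. Taking the right-of-VM solution: Q = (-8.25, -27.5).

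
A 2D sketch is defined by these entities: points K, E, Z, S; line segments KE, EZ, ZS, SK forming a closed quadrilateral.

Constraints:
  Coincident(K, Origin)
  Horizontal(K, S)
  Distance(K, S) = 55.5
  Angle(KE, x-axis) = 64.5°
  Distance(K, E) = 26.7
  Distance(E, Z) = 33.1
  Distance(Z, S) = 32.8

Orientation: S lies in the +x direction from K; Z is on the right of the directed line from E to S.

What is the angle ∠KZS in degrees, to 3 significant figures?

152°

Checks: |EZ| = 33.10 ✓; |ZS| = 32.80 ✓.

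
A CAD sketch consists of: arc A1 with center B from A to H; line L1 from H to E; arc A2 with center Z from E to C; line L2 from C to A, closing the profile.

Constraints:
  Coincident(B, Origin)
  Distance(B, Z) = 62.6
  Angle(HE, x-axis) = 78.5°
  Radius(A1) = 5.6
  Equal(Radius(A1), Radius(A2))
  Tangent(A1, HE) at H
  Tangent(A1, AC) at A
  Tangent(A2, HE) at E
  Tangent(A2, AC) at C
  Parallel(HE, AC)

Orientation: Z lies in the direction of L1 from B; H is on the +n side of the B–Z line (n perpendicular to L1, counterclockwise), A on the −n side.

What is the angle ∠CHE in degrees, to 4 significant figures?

10.14°

The slot axis is L1's direction at 78.5°, so u = (cos 78.5°, sin 78.5°) = (0.1994, 0.9799) and n = (−sin 78.5°, cos 78.5°) = (-0.9799, 0.1994). B is at the origin and Z lies 62.6 along u from B, so Z = 62.6·u = (12.48, 61.34). Tangency of A1 to both parallel lines with radius 5.6 puts H and A at B ± 5.6·n: H = (-5.488, 1.116), A = (5.488, -1.116). Equal radii place E and C the same way about Z: E = Z + 5.6·n = (6.993, 62.46), C = Z − 5.6·n = (17.97, 60.23). Then cos ∠CHE = HC·HE / (|HC||HE|), giving 10.14°.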